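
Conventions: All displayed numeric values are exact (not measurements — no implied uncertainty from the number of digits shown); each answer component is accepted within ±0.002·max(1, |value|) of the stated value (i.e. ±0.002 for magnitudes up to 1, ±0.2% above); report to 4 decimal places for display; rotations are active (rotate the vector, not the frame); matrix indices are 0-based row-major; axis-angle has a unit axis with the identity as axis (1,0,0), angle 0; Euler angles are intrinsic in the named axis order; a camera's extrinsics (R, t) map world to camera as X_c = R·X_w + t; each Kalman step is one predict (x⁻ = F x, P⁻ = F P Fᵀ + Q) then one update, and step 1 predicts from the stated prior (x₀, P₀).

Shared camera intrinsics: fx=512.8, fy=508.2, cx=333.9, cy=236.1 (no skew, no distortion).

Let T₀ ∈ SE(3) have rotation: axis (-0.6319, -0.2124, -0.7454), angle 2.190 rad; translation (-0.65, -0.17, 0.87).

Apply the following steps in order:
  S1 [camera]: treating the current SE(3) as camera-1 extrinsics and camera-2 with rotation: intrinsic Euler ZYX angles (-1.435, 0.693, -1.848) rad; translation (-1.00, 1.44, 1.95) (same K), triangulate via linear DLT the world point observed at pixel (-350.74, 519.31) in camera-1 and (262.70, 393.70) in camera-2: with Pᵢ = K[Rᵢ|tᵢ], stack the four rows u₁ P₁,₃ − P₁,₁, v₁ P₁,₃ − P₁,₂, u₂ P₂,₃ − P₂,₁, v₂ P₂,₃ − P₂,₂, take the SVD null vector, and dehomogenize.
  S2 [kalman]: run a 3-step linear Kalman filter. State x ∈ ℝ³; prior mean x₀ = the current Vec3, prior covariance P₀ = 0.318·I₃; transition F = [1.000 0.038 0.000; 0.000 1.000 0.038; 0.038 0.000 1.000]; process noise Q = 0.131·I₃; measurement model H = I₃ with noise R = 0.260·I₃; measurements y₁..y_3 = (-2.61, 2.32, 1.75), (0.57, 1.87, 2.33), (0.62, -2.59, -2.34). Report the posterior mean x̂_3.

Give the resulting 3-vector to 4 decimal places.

result = (0.0694, -0.5599, -0.3435)

after S1 (triangulate): (-0.1089, -1.2101, 0.1976)
after S2 (kf_track): (0.0694, -0.5599, -0.3435)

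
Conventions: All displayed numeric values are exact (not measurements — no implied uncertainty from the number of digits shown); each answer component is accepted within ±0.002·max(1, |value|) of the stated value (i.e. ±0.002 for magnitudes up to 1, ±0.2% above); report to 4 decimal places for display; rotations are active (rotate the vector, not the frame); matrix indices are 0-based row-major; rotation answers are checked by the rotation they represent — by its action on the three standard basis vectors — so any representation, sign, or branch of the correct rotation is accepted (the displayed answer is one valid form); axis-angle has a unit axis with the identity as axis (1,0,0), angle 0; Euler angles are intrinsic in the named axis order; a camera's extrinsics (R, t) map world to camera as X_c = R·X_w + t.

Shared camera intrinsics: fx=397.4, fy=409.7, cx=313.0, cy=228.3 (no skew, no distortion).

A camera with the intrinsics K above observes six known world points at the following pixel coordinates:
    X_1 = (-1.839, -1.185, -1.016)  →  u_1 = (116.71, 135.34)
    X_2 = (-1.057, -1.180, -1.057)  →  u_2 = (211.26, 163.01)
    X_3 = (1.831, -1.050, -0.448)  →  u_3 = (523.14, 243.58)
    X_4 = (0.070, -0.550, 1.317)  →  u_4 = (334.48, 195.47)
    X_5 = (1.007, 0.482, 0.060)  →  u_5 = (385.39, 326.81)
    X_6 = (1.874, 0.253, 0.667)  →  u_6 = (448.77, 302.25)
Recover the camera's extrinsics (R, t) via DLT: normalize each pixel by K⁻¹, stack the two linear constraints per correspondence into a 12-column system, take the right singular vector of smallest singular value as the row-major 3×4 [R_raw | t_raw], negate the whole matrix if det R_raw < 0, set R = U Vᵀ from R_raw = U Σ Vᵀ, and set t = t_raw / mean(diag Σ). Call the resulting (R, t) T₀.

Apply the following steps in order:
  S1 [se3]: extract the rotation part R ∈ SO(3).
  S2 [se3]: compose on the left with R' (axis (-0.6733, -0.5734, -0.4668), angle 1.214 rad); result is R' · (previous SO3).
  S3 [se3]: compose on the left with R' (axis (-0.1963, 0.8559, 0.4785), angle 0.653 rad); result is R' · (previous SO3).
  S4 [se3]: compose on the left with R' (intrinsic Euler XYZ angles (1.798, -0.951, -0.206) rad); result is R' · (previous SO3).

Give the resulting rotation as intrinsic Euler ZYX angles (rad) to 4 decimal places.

rotation (euler_zyx) = (-1.0426, 0.0904, 1.0775)

source (pnp_recover): camera pose = R=[0.9676 -0.2431 0.0688; 0.2518 0.9063 -0.3393; 0.0201 0.3456 0.9382], t=(0.0100, 0.4800, 4.5402)
after S1 (rot_of_se3): [0.9676 -0.2431 0.0688; 0.2518 0.9063 -0.3393; 0.0201 0.3456 0.9382]
after S2 (compose_so3): [0.7901 0.3525 -0.5015; -0.0221 0.8340 0.5514; 0.6126 -0.4246 0.6667]
after S3 (compose_so3): [0.9477 -0.2011 -0.2478; 0.3062 0.7920 0.5283; 0.0900 -0.5765 0.8121]
after S4 (compose_so3): [0.5019 0.4491 -0.7392; -0.8602 0.1700 -0.4808; -0.0902 0.8772 0.4716]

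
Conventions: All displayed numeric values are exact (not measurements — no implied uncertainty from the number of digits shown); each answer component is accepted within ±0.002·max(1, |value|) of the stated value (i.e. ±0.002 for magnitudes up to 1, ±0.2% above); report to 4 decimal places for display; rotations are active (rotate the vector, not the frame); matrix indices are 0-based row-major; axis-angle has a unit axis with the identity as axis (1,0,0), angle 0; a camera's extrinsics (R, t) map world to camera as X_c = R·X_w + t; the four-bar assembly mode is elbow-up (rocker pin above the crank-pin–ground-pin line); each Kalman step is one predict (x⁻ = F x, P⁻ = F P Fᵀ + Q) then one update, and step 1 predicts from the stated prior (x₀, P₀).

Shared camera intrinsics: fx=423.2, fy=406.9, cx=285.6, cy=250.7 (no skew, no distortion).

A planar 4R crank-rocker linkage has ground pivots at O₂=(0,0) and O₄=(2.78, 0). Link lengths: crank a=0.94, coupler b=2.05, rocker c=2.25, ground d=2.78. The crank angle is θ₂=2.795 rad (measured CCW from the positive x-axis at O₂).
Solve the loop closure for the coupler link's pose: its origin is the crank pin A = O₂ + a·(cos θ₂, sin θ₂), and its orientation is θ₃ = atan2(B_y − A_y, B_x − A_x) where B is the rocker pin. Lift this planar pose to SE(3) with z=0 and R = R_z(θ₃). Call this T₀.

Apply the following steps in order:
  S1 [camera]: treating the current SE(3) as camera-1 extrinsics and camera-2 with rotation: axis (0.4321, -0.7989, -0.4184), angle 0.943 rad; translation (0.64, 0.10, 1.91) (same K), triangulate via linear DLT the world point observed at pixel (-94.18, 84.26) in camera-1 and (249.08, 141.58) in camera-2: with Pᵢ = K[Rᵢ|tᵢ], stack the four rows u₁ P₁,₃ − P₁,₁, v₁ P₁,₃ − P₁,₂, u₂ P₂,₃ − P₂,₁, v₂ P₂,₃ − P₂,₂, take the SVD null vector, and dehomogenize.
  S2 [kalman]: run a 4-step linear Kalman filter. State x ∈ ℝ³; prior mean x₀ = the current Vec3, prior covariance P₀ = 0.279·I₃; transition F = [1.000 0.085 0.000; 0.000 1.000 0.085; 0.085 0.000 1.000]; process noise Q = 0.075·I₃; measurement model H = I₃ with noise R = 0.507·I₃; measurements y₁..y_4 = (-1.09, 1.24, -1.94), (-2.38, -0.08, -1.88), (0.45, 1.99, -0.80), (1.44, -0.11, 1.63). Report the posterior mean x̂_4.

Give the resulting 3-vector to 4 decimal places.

result = (0.1273, 0.4461, -0.0654)

source (fourbar_fk): coupler pose = R=[0.8840 -0.4675 0.0000; 0.4675 0.8840 0.0000; 0.0000 0.0000 1.0000], t=(-0.8841, 0.3193, 0.0000)
after S1 (triangulate): (-0.1611, -0.6489, 0.8058)
after S2 (kf_track): (0.1273, 0.4461, -0.0654)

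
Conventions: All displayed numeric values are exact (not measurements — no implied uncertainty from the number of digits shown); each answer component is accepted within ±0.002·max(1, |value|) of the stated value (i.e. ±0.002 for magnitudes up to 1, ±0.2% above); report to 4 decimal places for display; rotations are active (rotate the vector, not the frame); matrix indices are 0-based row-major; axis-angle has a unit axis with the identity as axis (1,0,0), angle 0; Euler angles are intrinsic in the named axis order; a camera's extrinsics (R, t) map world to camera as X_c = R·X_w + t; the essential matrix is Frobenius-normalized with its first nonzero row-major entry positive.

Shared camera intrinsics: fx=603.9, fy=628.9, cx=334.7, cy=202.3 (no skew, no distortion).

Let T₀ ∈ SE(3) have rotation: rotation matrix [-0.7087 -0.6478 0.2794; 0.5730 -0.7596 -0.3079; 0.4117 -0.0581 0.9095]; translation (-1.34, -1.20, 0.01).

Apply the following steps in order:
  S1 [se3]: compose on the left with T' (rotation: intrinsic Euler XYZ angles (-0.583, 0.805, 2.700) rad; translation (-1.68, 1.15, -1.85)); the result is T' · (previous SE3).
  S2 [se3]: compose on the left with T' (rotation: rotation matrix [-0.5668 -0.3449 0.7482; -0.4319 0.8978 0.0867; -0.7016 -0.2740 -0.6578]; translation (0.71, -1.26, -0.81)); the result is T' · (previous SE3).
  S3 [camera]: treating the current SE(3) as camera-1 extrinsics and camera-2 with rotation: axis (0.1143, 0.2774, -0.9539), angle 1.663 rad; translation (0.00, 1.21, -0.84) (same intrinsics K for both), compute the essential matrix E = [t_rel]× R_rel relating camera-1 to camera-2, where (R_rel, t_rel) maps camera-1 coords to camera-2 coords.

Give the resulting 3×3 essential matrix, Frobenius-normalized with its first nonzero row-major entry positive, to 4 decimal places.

matrix = [0.0168 -0.0641 0.0631; 0.1515 -0.5472 0.4116; -0.1620 0.3858 0.5698]

after S1 (compose_se3): R=[0.5711 0.5891 0.5717; -0.6853 -0.0413 0.7271; 0.4519 -0.8070 0.3801], t=(-0.4777, 0.8971, -3.1638)
after S2 (compose_se3): R=[0.2508 -0.9235 -0.2904; -0.8227 -0.3614 0.4388; -0.5102 0.1289 -0.8503], t=(-1.6958, -0.5226, 1.3605)
after S3 (essential): [0.0168 -0.0641 0.0631; 0.1515 -0.5472 0.4116; -0.1620 0.3858 0.5698]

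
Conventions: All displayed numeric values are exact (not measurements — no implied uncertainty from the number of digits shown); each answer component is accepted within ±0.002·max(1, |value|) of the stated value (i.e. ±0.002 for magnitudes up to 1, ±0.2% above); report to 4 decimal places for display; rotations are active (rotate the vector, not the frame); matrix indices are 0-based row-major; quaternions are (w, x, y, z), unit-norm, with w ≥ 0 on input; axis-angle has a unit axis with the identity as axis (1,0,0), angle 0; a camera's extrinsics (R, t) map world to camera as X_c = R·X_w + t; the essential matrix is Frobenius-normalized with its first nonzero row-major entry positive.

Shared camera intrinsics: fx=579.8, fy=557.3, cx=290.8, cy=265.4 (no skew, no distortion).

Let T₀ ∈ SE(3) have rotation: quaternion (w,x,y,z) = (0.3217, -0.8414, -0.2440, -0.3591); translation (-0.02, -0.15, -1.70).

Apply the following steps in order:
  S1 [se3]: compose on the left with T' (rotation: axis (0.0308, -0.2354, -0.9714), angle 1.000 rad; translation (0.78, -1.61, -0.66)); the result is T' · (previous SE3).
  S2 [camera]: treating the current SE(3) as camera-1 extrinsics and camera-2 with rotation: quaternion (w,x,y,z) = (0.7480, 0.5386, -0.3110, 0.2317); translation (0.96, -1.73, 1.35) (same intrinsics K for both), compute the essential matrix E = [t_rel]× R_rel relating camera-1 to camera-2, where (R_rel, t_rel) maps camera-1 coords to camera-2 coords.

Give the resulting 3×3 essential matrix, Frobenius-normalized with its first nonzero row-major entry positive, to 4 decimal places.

matrix = [0.0191 -0.1367 0.0570; 0.2453 -0.6159 0.1988; 0.6249 0.1452 -0.2951]

after S1 (compose_se3): R=[0.3218 -0.1241 0.9386; -0.3494 -0.9370 -0.0041; 0.8800 -0.3267 -0.3449], t=(1.0072, -1.8131, -2.3393)
after S2 (essential): [0.0191 -0.1367 0.0570; 0.2453 -0.6159 0.1988; 0.6249 0.1452 -0.2951]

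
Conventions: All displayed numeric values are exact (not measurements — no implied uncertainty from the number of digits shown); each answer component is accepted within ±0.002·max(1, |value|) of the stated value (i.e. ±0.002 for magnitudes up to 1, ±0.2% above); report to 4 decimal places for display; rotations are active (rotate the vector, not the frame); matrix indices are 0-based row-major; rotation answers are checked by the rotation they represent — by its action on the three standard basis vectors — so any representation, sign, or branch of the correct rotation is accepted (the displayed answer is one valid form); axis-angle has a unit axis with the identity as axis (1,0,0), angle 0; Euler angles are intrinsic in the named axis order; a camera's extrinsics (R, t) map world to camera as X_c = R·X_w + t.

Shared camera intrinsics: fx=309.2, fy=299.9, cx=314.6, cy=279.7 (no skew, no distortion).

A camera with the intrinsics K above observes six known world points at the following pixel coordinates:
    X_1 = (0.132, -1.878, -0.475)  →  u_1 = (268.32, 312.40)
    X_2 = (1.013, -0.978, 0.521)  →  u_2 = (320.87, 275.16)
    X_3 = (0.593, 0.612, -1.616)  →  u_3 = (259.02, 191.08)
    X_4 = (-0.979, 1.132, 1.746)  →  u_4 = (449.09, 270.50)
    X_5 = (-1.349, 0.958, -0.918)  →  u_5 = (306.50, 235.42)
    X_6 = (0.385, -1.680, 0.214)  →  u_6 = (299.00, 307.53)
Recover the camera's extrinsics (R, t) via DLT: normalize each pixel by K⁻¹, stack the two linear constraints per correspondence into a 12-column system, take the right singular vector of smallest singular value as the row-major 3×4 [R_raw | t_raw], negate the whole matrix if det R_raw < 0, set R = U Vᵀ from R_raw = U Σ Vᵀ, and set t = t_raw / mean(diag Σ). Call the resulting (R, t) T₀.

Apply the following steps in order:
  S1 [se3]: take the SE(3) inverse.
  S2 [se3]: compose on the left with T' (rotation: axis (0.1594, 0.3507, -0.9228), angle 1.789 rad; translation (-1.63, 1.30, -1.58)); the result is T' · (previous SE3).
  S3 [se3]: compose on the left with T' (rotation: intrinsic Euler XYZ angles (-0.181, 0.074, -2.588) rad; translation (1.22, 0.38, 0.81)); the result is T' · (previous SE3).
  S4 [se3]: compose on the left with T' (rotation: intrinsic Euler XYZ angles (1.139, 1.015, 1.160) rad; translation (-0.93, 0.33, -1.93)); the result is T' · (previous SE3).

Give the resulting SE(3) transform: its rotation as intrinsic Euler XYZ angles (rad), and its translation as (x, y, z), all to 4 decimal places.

source (pnp_recover): camera pose = R=[-0.0816 0.4303 0.8990; -0.5831 -0.7521 0.3071; 0.8083 -0.4991 0.3123], t=(0.1900, -0.4202, 6.1613)
after S1 (invert_se3): R=[-0.0816 -0.5831 0.8083; 0.4303 -0.7521 -0.4991; 0.8990 0.3071 0.3123], t=(-5.2097, 2.6775, -1.9659)
after S2 (compose_se3): R=[0.5791 -0.5704 -0.5826; -0.4546 0.3672 -0.8114; 0.6768 0.7347 -0.0466], t=(1.6096, 6.5403, -1.1124)
after S3 (compose_se3): R=[-0.6795 0.7307 0.0653; 0.2122 0.1105 0.9710; 0.7023 0.6737 -0.2302], t=(3.2014, -6.1522, 0.7221)
after S4 (compose_se3): R=[0.3508 0.6728 -0.6514; -0.9212 0.1230 -0.3691; -0.1682 0.7296 0.6629], t=(3.3339, 5.5221, -3.7959)

rotation (euler_xyz) = (0.5080, -0.7095, -1.0902), translation = (3.3339, 5.5221, -3.7959)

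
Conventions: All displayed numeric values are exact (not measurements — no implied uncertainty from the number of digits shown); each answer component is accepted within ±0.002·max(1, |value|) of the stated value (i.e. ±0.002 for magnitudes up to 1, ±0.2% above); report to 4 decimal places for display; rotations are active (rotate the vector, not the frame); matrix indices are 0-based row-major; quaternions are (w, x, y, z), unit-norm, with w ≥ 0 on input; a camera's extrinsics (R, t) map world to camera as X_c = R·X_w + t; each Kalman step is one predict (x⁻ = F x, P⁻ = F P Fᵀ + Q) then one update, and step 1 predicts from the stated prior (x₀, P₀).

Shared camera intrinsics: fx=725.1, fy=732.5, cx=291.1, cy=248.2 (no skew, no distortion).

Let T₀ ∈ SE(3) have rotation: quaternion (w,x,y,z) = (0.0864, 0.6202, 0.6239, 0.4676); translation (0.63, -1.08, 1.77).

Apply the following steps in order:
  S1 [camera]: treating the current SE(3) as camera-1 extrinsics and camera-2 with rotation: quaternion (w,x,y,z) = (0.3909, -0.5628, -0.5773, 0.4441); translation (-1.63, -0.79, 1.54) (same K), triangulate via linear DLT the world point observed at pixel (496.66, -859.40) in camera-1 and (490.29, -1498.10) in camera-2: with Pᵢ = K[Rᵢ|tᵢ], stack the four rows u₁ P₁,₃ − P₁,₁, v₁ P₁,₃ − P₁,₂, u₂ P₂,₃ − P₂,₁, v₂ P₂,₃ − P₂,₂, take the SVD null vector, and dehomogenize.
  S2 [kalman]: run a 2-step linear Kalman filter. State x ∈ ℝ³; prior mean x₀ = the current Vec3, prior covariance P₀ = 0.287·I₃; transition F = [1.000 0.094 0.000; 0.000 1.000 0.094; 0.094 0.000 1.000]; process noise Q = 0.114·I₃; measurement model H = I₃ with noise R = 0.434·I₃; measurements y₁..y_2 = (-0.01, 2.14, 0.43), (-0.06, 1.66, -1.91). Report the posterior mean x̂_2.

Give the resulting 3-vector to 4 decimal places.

result = (-0.4779, 1.5598, -1.2231)

after S1 (triangulate): (-1.9326, 1.0519, -1.5740)
after S2 (kf_track): (-0.4779, 1.5598, -1.2231)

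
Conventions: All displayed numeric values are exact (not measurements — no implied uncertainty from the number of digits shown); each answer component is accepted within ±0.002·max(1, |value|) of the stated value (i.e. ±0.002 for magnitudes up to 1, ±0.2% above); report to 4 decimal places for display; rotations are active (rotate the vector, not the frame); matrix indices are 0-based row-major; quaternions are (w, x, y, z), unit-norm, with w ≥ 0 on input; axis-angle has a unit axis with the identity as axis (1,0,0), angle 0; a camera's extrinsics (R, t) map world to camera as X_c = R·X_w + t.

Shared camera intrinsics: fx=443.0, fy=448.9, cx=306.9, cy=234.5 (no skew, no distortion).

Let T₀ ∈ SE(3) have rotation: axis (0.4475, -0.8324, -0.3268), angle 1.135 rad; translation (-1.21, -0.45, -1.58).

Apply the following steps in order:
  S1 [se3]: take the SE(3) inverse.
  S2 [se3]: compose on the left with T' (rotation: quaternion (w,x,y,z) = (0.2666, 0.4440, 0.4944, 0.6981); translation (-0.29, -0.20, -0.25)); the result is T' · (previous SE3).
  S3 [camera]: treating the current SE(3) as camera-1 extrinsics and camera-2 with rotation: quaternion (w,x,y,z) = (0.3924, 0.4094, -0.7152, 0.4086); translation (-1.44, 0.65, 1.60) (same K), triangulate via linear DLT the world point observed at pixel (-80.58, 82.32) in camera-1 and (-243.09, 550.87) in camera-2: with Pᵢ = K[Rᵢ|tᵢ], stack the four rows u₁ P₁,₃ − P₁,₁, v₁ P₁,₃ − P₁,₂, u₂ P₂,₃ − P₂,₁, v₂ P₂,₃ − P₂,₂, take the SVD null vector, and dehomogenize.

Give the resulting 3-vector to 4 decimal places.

result = (0.2299, 0.8067, -0.4089)

after S1 (invert_se3): R=[0.5379 -0.5115 0.6701; 0.0810 0.8226 0.5629; -0.8391 -0.2485 0.4839], t=(1.4794, 1.3575, -0.3626)
after S2 (compose_se3): R=[-0.9853 0.0725 0.1545; 0.0259 -0.8312 0.5554; 0.1687 0.5513 0.8171], t=(-1.2055, 0.3348, 1.4932)
after S3 (triangulate): (0.2299, 0.8067, -0.4089)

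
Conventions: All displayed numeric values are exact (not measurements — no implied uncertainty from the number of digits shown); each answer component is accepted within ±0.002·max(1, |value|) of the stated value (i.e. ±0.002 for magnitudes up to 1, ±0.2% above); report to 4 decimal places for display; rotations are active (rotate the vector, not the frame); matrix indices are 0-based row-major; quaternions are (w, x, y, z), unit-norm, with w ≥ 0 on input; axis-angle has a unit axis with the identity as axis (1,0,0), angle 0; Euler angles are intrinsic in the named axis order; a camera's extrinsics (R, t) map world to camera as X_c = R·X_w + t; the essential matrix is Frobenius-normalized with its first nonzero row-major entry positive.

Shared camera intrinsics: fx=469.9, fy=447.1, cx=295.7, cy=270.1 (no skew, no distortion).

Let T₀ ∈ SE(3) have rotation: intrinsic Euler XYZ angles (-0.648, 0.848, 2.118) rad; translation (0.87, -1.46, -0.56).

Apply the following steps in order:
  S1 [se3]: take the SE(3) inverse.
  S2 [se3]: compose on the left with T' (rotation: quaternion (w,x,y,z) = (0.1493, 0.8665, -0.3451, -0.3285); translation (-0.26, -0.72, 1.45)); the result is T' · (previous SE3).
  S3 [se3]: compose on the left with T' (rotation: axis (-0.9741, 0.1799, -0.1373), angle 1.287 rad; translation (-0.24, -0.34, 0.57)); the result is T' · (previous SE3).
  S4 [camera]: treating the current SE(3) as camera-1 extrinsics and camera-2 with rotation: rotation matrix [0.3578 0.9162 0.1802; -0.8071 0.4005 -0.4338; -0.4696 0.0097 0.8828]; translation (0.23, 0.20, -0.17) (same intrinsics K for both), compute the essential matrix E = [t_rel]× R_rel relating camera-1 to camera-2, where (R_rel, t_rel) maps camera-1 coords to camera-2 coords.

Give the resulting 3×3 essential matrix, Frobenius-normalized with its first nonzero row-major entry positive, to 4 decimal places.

matrix = [0.6641 -0.2187 0.0498; 0.1556 0.6070 -0.0224; -0.1821 -0.2870 0.0043]

after S1 (invert_se3): R=[-0.3442 0.9164 -0.2044; -0.5649 -0.0283 0.8247; 0.7500 0.3993 0.5274], t=(1.5229, 0.9120, 0.2258)
after S2 (compose_se3): R=[-0.4097 0.2461 -0.8784; 0.6207 -0.6304 -0.4661; -0.6684 -0.7362 0.1055], t=(-0.0361, -2.4414, 1.0157)
after S3 (compose_se3): R=[-0.5709 0.0354 -0.8203; -0.3192 -0.9300 0.1820; -0.7564 0.3658 0.5423], t=(-0.0153, -0.1393, 3.1973)
after S4 (essential): [0.6641 -0.2187 0.0498; 0.1556 0.6070 -0.0224; -0.1821 -0.2870 0.0043]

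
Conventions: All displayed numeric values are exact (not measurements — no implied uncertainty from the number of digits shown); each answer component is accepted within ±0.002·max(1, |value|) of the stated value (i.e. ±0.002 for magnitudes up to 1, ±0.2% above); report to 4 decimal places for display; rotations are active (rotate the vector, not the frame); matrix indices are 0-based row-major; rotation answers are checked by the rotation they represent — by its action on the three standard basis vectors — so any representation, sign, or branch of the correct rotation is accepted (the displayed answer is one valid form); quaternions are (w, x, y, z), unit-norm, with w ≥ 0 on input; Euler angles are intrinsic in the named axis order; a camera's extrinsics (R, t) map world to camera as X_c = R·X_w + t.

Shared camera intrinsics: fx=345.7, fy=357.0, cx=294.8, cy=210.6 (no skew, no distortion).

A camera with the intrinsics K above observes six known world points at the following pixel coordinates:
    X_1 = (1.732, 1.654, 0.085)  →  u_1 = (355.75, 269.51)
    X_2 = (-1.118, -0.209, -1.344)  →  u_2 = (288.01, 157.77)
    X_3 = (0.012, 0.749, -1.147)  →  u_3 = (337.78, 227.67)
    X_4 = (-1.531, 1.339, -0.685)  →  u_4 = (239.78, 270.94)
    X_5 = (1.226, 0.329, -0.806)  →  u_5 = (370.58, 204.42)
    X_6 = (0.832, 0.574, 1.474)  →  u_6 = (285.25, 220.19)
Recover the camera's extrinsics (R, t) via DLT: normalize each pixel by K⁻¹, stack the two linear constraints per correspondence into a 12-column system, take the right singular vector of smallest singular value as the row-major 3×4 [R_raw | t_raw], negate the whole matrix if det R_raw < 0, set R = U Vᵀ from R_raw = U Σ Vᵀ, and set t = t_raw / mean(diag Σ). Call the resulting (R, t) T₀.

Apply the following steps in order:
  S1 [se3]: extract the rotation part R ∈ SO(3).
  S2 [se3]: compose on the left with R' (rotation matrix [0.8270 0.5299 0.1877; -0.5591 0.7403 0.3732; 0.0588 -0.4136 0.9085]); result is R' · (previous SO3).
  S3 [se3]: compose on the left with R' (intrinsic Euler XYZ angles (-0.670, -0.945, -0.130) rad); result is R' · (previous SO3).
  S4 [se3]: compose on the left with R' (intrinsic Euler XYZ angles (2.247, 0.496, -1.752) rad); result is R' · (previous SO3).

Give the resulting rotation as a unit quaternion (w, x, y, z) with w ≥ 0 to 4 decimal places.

source (pnp_recover): camera pose = R=[0.7982 0.0123 -0.6022; 0.0171 0.9989 0.0431; 0.6021 -0.0447 0.7972], t=(-0.0100, -0.4299, 6.5695)
after S1 (rot_of_se3): [0.7982 0.0123 -0.6022; 0.0171 0.9989 0.0431; 0.6021 -0.0447 0.7972]
after S2 (compose_so3): [0.7822 0.5312 -0.3256; -0.2089 0.7160 0.6661; 0.5869 -0.4530 0.6710]
after S3 (compose_so3): [-0.0373 0.7300 -0.6824; 0.3484 0.6495 0.6758; 0.9366 -0.2125 -0.2785]
after S4 (compose_so3): [0.7530 0.3450 0.5603; -0.4965 0.8568 0.1396; -0.4319 -0.3833 0.8165]

rotation (quat) = (0.9255, -0.1412, 0.2680, -0.2273)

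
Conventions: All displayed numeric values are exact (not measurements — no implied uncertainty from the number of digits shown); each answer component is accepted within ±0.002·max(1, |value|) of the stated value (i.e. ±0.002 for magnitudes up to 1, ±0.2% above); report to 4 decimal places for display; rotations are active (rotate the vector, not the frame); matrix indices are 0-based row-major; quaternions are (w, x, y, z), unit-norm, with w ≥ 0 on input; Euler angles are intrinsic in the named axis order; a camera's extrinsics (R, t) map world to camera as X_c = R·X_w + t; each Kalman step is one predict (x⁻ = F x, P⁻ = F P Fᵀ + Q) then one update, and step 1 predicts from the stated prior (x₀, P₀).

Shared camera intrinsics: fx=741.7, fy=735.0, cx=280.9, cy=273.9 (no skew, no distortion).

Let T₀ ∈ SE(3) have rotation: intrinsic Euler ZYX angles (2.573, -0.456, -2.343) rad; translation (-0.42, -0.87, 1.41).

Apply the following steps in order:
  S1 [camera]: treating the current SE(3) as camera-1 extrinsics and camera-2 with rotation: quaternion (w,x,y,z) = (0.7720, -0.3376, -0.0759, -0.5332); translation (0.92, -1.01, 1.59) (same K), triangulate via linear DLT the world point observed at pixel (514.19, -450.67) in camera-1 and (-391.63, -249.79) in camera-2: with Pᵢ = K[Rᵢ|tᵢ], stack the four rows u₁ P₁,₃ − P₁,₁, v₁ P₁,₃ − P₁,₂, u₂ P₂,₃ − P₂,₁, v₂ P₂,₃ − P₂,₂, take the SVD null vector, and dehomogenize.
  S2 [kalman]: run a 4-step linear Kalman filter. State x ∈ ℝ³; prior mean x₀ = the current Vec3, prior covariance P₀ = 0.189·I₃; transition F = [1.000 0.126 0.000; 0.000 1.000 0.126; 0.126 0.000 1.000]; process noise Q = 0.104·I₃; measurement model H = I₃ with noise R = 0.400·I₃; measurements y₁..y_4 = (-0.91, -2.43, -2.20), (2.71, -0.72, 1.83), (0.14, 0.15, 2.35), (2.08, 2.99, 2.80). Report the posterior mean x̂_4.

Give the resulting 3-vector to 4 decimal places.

result = (1.0947, 0.9501, 1.8867)

after S1 (triangulate): (-1.1554, -1.5390, -0.6920)
after S2 (kf_track): (1.0947, 0.9501, 1.8867)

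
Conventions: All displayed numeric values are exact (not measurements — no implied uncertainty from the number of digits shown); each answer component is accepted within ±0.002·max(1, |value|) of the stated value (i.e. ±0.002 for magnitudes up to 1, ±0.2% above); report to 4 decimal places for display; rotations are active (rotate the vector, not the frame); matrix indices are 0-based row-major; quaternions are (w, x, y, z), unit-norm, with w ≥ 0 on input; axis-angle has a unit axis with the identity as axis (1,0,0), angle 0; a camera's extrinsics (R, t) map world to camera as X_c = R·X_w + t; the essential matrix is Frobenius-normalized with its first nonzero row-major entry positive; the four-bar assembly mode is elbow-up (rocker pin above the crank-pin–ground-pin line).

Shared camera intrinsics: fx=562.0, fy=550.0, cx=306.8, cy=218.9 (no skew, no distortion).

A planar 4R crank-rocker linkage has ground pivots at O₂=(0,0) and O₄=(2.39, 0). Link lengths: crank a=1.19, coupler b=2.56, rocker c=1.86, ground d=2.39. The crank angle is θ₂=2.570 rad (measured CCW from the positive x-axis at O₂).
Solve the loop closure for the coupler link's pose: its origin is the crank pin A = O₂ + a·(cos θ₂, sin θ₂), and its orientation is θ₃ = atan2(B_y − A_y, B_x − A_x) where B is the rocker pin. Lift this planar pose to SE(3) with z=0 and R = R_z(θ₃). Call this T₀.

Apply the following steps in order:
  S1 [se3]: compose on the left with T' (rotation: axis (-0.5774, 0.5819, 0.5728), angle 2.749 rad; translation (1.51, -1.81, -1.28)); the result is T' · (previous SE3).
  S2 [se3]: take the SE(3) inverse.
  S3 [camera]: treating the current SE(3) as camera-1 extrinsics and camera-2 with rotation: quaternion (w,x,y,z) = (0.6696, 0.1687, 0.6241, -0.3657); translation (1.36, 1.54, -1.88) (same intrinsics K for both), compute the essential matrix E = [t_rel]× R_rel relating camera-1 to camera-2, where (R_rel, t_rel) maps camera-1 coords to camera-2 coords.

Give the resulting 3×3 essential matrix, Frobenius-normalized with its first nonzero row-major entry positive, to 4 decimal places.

source (fourbar_fk): coupler pose = R=[0.9328 -0.3604 0.0000; 0.3604 0.9328 0.0000; 0.0000 0.0000 1.0000], t=(-1.0008, 0.6438, 0.0000)
after S1 (compose_se3): R=[-0.5755 -0.7054 -0.4137; -0.4968 -0.1002 0.8620; -0.6496 0.7017 -0.2928], t=(1.2357, -1.5578, -0.1498)
after S2 (invert_se3): R=[-0.5755 -0.4968 -0.6496; -0.7054 -0.1002 0.7017; -0.4137 0.8620 -0.2928], t=(-0.1601, 0.8207, 1.8103)
after S3 (essential): [0.2241 -0.1946 0.6412; 0.5365 -0.3475 -0.2956; 0.0567 -0.0386 -0.0018]

matrix = [0.2241 -0.1946 0.6412; 0.5365 -0.3475 -0.2956; 0.0567 -0.0386 -0.0018]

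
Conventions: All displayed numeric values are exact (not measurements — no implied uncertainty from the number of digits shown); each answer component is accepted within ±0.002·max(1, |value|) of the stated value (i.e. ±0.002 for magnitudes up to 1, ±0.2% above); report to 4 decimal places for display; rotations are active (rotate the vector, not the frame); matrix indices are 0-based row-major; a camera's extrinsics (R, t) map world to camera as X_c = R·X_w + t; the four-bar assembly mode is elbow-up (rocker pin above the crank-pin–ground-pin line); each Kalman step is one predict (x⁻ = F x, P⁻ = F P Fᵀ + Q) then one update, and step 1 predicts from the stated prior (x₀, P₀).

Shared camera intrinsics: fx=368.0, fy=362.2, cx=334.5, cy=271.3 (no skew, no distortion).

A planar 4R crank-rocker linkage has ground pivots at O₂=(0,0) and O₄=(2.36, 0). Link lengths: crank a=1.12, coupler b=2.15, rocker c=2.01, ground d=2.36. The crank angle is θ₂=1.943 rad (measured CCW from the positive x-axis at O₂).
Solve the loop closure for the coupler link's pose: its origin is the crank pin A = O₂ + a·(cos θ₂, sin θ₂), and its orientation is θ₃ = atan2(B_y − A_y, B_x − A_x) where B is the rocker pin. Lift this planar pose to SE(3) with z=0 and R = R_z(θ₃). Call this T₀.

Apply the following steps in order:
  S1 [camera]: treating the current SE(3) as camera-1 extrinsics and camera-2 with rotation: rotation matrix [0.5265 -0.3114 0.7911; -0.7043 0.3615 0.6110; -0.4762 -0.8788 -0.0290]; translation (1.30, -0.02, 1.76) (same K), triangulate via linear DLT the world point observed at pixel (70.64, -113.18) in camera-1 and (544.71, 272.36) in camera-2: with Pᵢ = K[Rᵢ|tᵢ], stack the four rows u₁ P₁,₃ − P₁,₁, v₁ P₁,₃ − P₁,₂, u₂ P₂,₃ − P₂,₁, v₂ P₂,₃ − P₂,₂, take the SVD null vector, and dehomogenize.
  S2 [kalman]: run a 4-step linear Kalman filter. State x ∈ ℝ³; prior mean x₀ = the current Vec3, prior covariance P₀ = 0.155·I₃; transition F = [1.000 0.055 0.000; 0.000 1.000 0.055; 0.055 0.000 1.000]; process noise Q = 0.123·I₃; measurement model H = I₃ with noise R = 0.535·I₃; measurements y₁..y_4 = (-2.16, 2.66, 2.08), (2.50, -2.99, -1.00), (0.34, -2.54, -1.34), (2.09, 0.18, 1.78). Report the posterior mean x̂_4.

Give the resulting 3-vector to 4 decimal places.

source (fourbar_fk): coupler pose = R=[0.9262 -0.3771 0.0000; 0.3771 0.9262 0.0000; 0.0000 0.0000 1.0000], t=(-0.4073, 1.0433, 0.0000)
after S1 (triangulate): (-0.4241, -1.3930, 0.3832)
after S2 (kf_track): (0.8960, -0.8931, 0.4926)

result = (0.8960, -0.8931, 0.4926)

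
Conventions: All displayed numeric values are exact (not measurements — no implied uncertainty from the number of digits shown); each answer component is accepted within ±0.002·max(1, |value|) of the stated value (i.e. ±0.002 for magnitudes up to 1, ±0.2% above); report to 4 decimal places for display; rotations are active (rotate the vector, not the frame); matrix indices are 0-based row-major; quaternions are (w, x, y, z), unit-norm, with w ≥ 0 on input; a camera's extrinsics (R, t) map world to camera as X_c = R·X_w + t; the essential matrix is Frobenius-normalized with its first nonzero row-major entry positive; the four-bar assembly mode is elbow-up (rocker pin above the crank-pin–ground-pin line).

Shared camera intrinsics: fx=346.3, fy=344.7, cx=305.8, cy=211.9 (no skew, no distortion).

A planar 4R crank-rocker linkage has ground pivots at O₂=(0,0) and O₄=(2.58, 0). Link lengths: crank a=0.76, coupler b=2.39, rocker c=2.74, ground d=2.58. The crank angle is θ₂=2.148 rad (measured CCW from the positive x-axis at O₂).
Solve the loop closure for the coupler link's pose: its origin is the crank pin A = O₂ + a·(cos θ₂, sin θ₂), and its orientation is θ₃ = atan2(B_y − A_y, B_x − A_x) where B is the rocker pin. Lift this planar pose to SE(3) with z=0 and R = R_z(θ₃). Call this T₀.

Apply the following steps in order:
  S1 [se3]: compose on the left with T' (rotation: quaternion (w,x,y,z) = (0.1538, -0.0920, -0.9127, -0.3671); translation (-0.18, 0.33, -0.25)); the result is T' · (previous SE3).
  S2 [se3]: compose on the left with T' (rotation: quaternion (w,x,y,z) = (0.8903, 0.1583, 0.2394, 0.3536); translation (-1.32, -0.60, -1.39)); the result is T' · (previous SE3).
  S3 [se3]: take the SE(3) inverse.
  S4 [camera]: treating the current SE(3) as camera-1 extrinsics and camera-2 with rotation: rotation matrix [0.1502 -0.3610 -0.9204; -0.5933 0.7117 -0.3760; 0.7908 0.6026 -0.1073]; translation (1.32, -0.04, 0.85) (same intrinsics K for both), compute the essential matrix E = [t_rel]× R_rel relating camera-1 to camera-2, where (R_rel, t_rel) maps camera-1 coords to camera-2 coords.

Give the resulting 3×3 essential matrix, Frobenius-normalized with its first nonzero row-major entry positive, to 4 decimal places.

source (fourbar_fk): coupler pose = R=[0.6845 -0.7291 0.0000; 0.7291 0.6845 0.0000; 0.0000 0.0000 1.0000], t=(-0.4147, 0.6369, 0.0000)
after S1 (compose_se3): R=[-0.4357 0.8745 -0.2132; 0.5579 0.4483 0.6985; 0.7064 0.1854 -0.6831], t=(0.3870, 0.7616, 0.0143)
after S2 (compose_se3): R=[-0.2056 0.4071 -0.8899; 0.0035 0.9097 0.4153; 0.9786 0.0822 -0.1885], t=(-1.4882, 0.2043, -1.1561)
after S3 (invert_se3): R=[-0.2056 0.0035 0.9786; 0.4071 0.9097 0.0822; -0.8899 0.4153 -0.1885], t=(0.8247, 0.5150, -1.6272)
after S4 (essential): [0.1111 -0.3513 0.1526; -0.1758 0.4952 -0.2555; -0.2293 -0.3555 -0.5661]

matrix = [0.1111 -0.3513 0.1526; -0.1758 0.4952 -0.2555; -0.2293 -0.3555 -0.5661]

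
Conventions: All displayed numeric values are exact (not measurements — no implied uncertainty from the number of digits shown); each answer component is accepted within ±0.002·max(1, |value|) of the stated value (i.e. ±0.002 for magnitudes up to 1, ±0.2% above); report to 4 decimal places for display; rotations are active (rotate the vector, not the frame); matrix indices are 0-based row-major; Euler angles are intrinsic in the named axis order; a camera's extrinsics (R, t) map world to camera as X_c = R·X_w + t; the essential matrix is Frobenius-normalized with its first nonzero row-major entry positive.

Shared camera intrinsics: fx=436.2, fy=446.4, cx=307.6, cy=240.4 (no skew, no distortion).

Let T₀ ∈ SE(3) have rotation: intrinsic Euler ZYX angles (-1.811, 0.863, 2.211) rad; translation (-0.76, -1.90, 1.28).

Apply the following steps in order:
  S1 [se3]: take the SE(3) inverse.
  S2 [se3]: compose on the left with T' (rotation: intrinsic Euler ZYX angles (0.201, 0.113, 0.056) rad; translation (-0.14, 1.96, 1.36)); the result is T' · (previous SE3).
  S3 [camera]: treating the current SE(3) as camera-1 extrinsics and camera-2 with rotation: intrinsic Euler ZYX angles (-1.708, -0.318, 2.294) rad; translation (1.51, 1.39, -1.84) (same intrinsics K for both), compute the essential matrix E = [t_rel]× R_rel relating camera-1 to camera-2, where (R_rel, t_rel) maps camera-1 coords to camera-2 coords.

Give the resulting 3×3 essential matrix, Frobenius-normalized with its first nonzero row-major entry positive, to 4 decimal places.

after S1 (invert_se3): R=[-0.1547 -0.6315 -0.7598; -0.7252 -0.4497 0.5214; -0.6710 0.6316 -0.3884], t=(-0.3449, -2.0730, 1.1873)
after S2 (compose_se3): R=[-0.0920 -0.4512 -0.8876; -0.7193 -0.5863 0.3726; -0.6885 0.6728 -0.2706], t=(0.0689, -0.1776, 2.4615)
after S3 (essential): [0.0104 -0.3946 -0.4741; 0.6587 -0.1998 0.0771; -0.1502 -0.1798 -0.2912]

matrix = [0.0104 -0.3946 -0.4741; 0.6587 -0.1998 0.0771; -0.1502 -0.1798 -0.2912]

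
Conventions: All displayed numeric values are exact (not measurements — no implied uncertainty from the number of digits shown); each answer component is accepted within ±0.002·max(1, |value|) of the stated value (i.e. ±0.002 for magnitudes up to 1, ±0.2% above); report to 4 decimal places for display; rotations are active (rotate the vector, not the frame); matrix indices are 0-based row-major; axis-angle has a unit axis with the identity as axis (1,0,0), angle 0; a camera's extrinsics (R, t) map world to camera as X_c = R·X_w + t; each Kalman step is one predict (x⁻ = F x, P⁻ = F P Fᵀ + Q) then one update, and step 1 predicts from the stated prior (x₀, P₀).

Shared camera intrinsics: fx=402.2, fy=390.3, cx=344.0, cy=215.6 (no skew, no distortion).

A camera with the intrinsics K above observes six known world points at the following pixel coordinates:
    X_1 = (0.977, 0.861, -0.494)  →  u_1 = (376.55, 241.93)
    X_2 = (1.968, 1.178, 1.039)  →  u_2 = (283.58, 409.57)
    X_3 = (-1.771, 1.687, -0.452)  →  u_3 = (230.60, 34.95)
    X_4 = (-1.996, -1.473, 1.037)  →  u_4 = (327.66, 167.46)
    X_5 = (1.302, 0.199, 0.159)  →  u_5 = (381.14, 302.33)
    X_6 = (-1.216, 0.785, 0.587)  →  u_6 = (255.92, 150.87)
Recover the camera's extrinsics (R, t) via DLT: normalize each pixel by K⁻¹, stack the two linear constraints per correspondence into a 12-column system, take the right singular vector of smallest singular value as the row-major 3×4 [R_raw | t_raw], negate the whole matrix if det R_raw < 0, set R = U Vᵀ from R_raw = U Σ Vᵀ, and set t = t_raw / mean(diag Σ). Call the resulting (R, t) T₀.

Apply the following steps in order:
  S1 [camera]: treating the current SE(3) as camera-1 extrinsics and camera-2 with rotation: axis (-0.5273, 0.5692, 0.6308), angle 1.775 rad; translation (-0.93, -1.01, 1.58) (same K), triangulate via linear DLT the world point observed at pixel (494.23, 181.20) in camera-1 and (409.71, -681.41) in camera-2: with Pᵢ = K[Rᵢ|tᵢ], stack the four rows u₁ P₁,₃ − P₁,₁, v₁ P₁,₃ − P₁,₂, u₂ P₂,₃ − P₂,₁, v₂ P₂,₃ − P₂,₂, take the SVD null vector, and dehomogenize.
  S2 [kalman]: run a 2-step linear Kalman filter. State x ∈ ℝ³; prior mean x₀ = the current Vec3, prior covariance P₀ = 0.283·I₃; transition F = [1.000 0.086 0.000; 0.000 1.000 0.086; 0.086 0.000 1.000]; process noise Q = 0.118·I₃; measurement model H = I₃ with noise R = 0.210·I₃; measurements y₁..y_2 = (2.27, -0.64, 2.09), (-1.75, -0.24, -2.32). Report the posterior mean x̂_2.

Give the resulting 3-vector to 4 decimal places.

result = (-0.3131, -0.5631, -0.8171)

source (pnp_recover): camera pose = R=[0.3643 -0.6425 -0.6742; 0.8081 -0.1419 0.5718; -0.4630 -0.7531 0.4675], t=(0.1700, -0.1300, 5.1098)
after S1 (triangulate): (0.2814, -1.3005, -1.3168)
after S2 (kf_track): (-0.3131, -0.5631, -0.8171)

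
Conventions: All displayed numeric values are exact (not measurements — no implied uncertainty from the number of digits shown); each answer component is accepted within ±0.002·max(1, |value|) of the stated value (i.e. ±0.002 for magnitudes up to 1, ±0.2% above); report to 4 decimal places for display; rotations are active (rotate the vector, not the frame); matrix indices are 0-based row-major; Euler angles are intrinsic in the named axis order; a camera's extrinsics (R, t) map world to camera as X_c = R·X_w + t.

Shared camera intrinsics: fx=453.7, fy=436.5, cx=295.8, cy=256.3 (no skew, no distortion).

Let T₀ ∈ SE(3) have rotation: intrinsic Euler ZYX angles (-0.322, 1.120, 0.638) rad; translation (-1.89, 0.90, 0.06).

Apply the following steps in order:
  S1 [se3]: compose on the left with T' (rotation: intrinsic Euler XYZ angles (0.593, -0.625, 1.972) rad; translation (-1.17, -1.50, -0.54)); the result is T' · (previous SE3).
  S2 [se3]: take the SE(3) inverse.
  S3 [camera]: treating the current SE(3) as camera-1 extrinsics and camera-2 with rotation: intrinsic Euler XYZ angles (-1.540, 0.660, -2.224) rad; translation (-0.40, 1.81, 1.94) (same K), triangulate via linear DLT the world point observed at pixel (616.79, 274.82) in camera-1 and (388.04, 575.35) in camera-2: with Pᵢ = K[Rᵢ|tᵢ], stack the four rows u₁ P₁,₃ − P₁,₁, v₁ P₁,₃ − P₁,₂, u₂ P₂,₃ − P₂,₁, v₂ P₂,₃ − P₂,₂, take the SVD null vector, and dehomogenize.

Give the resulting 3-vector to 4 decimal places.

after S1 (compose_se3): R=[0.4987 -0.8356 0.2303; 0.7794 0.5486 0.3027; -0.3793 0.0285 0.9248], t=(-1.2784, -3.2319, -1.7123)
after S2 (invert_se3): R=[0.4987 0.7794 -0.3793; -0.8356 0.5486 0.0285; 0.2303 0.3027 0.9248], t=(2.5069, 0.7535, 2.8565)
after S3 (triangulate): (1.6718, 1.4945, 1.8304)

result = (1.6718, 1.4945, 1.8304)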